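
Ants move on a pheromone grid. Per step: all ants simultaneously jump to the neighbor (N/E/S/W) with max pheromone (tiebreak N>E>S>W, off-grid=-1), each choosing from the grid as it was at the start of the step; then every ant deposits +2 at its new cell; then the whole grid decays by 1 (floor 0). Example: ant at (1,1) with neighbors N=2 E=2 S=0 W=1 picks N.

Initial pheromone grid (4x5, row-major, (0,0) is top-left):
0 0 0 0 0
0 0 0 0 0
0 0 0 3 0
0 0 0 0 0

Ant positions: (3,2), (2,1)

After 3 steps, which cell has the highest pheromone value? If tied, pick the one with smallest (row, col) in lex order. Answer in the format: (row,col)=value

Answer: (2,3)=2

Derivation:
Step 1: ant0:(3,2)->N->(2,2) | ant1:(2,1)->N->(1,1)
  grid max=2 at (2,3)
Step 2: ant0:(2,2)->E->(2,3) | ant1:(1,1)->N->(0,1)
  grid max=3 at (2,3)
Step 3: ant0:(2,3)->N->(1,3) | ant1:(0,1)->E->(0,2)
  grid max=2 at (2,3)
Final grid:
  0 0 1 0 0
  0 0 0 1 0
  0 0 0 2 0
  0 0 0 0 0
Max pheromone 2 at (2,3)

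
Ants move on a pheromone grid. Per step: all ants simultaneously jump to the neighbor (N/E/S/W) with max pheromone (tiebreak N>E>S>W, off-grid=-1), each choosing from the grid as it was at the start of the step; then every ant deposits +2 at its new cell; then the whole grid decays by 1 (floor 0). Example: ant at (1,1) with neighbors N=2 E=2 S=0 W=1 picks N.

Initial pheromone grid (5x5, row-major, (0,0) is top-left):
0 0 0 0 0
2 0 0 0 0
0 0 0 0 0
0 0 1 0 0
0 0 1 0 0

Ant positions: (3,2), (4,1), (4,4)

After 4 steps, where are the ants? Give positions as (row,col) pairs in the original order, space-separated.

Step 1: ant0:(3,2)->S->(4,2) | ant1:(4,1)->E->(4,2) | ant2:(4,4)->N->(3,4)
  grid max=4 at (4,2)
Step 2: ant0:(4,2)->N->(3,2) | ant1:(4,2)->N->(3,2) | ant2:(3,4)->N->(2,4)
  grid max=3 at (3,2)
Step 3: ant0:(3,2)->S->(4,2) | ant1:(3,2)->S->(4,2) | ant2:(2,4)->N->(1,4)
  grid max=6 at (4,2)
Step 4: ant0:(4,2)->N->(3,2) | ant1:(4,2)->N->(3,2) | ant2:(1,4)->N->(0,4)
  grid max=5 at (3,2)

(3,2) (3,2) (0,4)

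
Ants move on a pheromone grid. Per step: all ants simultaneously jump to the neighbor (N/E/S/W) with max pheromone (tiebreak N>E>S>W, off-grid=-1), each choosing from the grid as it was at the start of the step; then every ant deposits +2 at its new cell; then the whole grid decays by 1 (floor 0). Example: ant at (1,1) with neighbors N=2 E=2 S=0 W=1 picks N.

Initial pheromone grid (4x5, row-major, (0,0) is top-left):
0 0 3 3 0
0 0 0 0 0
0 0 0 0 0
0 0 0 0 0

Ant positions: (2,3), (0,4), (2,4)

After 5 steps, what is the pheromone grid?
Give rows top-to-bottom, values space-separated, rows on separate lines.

After step 1: ants at (1,3),(0,3),(1,4)
  0 0 2 4 0
  0 0 0 1 1
  0 0 0 0 0
  0 0 0 0 0
After step 2: ants at (0,3),(0,2),(1,3)
  0 0 3 5 0
  0 0 0 2 0
  0 0 0 0 0
  0 0 0 0 0
After step 3: ants at (0,2),(0,3),(0,3)
  0 0 4 8 0
  0 0 0 1 0
  0 0 0 0 0
  0 0 0 0 0
After step 4: ants at (0,3),(0,2),(0,2)
  0 0 7 9 0
  0 0 0 0 0
  0 0 0 0 0
  0 0 0 0 0
After step 5: ants at (0,2),(0,3),(0,3)
  0 0 8 12 0
  0 0 0 0 0
  0 0 0 0 0
  0 0 0 0 0

0 0 8 12 0
0 0 0 0 0
0 0 0 0 0
0 0 0 0 0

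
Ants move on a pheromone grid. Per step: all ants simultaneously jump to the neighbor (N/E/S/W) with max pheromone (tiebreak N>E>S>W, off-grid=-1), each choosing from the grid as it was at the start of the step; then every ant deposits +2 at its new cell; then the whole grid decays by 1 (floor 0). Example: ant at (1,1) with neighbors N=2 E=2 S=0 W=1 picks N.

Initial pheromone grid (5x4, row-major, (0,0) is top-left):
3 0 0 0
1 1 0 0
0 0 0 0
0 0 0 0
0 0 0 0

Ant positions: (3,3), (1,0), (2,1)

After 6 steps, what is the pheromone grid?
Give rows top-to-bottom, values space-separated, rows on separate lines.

After step 1: ants at (2,3),(0,0),(1,1)
  4 0 0 0
  0 2 0 0
  0 0 0 1
  0 0 0 0
  0 0 0 0
After step 2: ants at (1,3),(0,1),(0,1)
  3 3 0 0
  0 1 0 1
  0 0 0 0
  0 0 0 0
  0 0 0 0
After step 3: ants at (0,3),(0,0),(0,0)
  6 2 0 1
  0 0 0 0
  0 0 0 0
  0 0 0 0
  0 0 0 0
After step 4: ants at (1,3),(0,1),(0,1)
  5 5 0 0
  0 0 0 1
  0 0 0 0
  0 0 0 0
  0 0 0 0
After step 5: ants at (0,3),(0,0),(0,0)
  8 4 0 1
  0 0 0 0
  0 0 0 0
  0 0 0 0
  0 0 0 0
After step 6: ants at (1,3),(0,1),(0,1)
  7 7 0 0
  0 0 0 1
  0 0 0 0
  0 0 0 0
  0 0 0 0

7 7 0 0
0 0 0 1
0 0 0 0
0 0 0 0
0 0 0 0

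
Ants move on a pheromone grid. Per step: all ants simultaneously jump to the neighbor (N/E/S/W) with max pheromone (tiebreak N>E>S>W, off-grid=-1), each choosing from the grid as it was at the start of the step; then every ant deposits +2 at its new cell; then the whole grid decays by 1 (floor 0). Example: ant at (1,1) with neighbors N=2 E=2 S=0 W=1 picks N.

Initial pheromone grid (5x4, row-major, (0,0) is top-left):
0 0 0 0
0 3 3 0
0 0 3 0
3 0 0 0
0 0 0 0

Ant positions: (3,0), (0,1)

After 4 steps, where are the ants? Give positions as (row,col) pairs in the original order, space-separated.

Step 1: ant0:(3,0)->N->(2,0) | ant1:(0,1)->S->(1,1)
  grid max=4 at (1,1)
Step 2: ant0:(2,0)->S->(3,0) | ant1:(1,1)->E->(1,2)
  grid max=3 at (1,1)
Step 3: ant0:(3,0)->N->(2,0) | ant1:(1,2)->W->(1,1)
  grid max=4 at (1,1)
Step 4: ant0:(2,0)->S->(3,0) | ant1:(1,1)->E->(1,2)
  grid max=3 at (1,1)

(3,0) (1,2)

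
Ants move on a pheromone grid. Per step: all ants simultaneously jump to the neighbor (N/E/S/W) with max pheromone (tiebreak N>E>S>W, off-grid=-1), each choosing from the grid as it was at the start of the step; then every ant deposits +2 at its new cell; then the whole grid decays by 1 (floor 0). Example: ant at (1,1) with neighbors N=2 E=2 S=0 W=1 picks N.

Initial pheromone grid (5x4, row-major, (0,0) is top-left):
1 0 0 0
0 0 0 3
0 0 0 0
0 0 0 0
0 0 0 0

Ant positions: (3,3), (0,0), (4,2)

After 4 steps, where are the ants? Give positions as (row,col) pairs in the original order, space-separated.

Step 1: ant0:(3,3)->N->(2,3) | ant1:(0,0)->E->(0,1) | ant2:(4,2)->N->(3,2)
  grid max=2 at (1,3)
Step 2: ant0:(2,3)->N->(1,3) | ant1:(0,1)->E->(0,2) | ant2:(3,2)->N->(2,2)
  grid max=3 at (1,3)
Step 3: ant0:(1,3)->N->(0,3) | ant1:(0,2)->E->(0,3) | ant2:(2,2)->N->(1,2)
  grid max=3 at (0,3)
Step 4: ant0:(0,3)->S->(1,3) | ant1:(0,3)->S->(1,3) | ant2:(1,2)->E->(1,3)
  grid max=7 at (1,3)

(1,3) (1,3) (1,3)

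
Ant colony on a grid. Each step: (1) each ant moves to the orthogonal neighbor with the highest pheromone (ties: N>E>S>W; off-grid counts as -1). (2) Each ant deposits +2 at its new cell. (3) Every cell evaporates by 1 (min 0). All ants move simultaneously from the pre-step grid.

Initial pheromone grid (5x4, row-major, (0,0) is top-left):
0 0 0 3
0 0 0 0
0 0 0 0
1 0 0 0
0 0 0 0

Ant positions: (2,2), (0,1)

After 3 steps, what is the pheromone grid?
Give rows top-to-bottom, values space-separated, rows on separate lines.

After step 1: ants at (1,2),(0,2)
  0 0 1 2
  0 0 1 0
  0 0 0 0
  0 0 0 0
  0 0 0 0
After step 2: ants at (0,2),(0,3)
  0 0 2 3
  0 0 0 0
  0 0 0 0
  0 0 0 0
  0 0 0 0
After step 3: ants at (0,3),(0,2)
  0 0 3 4
  0 0 0 0
  0 0 0 0
  0 0 0 0
  0 0 0 0

0 0 3 4
0 0 0 0
0 0 0 0
0 0 0 0
0 0 0 0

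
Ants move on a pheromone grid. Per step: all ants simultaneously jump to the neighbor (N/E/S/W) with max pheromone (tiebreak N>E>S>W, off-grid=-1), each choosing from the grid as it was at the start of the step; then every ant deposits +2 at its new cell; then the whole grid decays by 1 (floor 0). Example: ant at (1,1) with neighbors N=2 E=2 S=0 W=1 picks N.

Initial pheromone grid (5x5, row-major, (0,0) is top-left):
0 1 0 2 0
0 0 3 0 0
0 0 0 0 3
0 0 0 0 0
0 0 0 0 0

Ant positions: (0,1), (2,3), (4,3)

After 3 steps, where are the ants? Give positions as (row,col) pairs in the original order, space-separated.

Step 1: ant0:(0,1)->E->(0,2) | ant1:(2,3)->E->(2,4) | ant2:(4,3)->N->(3,3)
  grid max=4 at (2,4)
Step 2: ant0:(0,2)->S->(1,2) | ant1:(2,4)->N->(1,4) | ant2:(3,3)->N->(2,3)
  grid max=3 at (1,2)
Step 3: ant0:(1,2)->N->(0,2) | ant1:(1,4)->S->(2,4) | ant2:(2,3)->E->(2,4)
  grid max=6 at (2,4)

(0,2) (2,4) (2,4)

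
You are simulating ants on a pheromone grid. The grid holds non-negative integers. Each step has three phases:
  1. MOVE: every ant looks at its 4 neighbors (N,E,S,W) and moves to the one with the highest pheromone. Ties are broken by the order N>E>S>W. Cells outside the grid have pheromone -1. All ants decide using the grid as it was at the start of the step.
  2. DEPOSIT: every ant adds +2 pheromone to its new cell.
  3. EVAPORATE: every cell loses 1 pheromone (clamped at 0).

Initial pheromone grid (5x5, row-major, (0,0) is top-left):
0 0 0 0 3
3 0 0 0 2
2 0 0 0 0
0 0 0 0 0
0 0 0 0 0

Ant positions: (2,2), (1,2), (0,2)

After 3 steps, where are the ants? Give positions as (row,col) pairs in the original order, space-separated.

Step 1: ant0:(2,2)->N->(1,2) | ant1:(1,2)->N->(0,2) | ant2:(0,2)->E->(0,3)
  grid max=2 at (0,4)
Step 2: ant0:(1,2)->N->(0,2) | ant1:(0,2)->E->(0,3) | ant2:(0,3)->E->(0,4)
  grid max=3 at (0,4)
Step 3: ant0:(0,2)->E->(0,3) | ant1:(0,3)->E->(0,4) | ant2:(0,4)->W->(0,3)
  grid max=5 at (0,3)

(0,3) (0,4) (0,3)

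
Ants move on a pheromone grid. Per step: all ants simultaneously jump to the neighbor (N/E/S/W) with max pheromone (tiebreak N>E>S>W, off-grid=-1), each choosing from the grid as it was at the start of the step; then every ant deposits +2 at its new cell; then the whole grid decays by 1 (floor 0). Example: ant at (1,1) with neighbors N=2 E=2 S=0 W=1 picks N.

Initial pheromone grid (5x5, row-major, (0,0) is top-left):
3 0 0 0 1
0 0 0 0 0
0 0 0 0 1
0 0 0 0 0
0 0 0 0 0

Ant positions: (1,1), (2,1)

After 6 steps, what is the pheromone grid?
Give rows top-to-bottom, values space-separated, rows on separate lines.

After step 1: ants at (0,1),(1,1)
  2 1 0 0 0
  0 1 0 0 0
  0 0 0 0 0
  0 0 0 0 0
  0 0 0 0 0
After step 2: ants at (0,0),(0,1)
  3 2 0 0 0
  0 0 0 0 0
  0 0 0 0 0
  0 0 0 0 0
  0 0 0 0 0
After step 3: ants at (0,1),(0,0)
  4 3 0 0 0
  0 0 0 0 0
  0 0 0 0 0
  0 0 0 0 0
  0 0 0 0 0
After step 4: ants at (0,0),(0,1)
  5 4 0 0 0
  0 0 0 0 0
  0 0 0 0 0
  0 0 0 0 0
  0 0 0 0 0
After step 5: ants at (0,1),(0,0)
  6 5 0 0 0
  0 0 0 0 0
  0 0 0 0 0
  0 0 0 0 0
  0 0 0 0 0
After step 6: ants at (0,0),(0,1)
  7 6 0 0 0
  0 0 0 0 0
  0 0 0 0 0
  0 0 0 0 0
  0 0 0 0 0

7 6 0 0 0
0 0 0 0 0
0 0 0 0 0
0 0 0 0 0
0 0 0 0 0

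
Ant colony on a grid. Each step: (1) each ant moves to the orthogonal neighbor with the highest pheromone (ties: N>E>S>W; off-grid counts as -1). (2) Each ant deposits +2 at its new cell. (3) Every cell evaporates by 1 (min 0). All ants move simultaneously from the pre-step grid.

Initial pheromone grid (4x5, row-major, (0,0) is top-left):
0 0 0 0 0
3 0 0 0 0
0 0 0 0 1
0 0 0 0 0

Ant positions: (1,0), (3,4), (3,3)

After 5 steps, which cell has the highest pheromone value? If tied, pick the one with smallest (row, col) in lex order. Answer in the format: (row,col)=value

Step 1: ant0:(1,0)->N->(0,0) | ant1:(3,4)->N->(2,4) | ant2:(3,3)->N->(2,3)
  grid max=2 at (1,0)
Step 2: ant0:(0,0)->S->(1,0) | ant1:(2,4)->W->(2,3) | ant2:(2,3)->E->(2,4)
  grid max=3 at (1,0)
Step 3: ant0:(1,0)->N->(0,0) | ant1:(2,3)->E->(2,4) | ant2:(2,4)->W->(2,3)
  grid max=4 at (2,4)
Step 4: ant0:(0,0)->S->(1,0) | ant1:(2,4)->W->(2,3) | ant2:(2,3)->E->(2,4)
  grid max=5 at (2,4)
Step 5: ant0:(1,0)->N->(0,0) | ant1:(2,3)->E->(2,4) | ant2:(2,4)->W->(2,3)
  grid max=6 at (2,4)
Final grid:
  1 0 0 0 0
  2 0 0 0 0
  0 0 0 5 6
  0 0 0 0 0
Max pheromone 6 at (2,4)

Answer: (2,4)=6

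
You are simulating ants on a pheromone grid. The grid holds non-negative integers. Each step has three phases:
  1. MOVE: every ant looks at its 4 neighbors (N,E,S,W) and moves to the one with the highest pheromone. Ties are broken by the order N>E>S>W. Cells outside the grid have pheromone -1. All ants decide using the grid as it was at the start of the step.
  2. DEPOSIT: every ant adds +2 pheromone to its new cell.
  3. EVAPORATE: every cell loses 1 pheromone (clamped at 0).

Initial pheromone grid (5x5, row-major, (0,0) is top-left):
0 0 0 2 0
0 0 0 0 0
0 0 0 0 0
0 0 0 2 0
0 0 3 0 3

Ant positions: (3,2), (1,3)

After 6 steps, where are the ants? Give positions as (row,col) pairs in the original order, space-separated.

Step 1: ant0:(3,2)->S->(4,2) | ant1:(1,3)->N->(0,3)
  grid max=4 at (4,2)
Step 2: ant0:(4,2)->N->(3,2) | ant1:(0,3)->E->(0,4)
  grid max=3 at (4,2)
Step 3: ant0:(3,2)->S->(4,2) | ant1:(0,4)->W->(0,3)
  grid max=4 at (4,2)
Step 4: ant0:(4,2)->N->(3,2) | ant1:(0,3)->E->(0,4)
  grid max=3 at (4,2)
Step 5: ant0:(3,2)->S->(4,2) | ant1:(0,4)->W->(0,3)
  grid max=4 at (4,2)
Step 6: ant0:(4,2)->N->(3,2) | ant1:(0,3)->E->(0,4)
  grid max=3 at (4,2)

(3,2) (0,4)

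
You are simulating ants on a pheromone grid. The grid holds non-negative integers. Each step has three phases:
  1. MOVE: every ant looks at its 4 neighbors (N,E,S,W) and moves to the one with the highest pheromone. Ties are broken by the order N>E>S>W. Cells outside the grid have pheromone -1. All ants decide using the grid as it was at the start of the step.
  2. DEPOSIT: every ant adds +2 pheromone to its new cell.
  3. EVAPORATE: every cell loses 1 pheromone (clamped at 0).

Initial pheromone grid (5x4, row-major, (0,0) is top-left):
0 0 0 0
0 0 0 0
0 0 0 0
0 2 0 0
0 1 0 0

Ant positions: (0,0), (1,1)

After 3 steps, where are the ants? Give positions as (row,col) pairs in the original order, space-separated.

Step 1: ant0:(0,0)->E->(0,1) | ant1:(1,1)->N->(0,1)
  grid max=3 at (0,1)
Step 2: ant0:(0,1)->E->(0,2) | ant1:(0,1)->E->(0,2)
  grid max=3 at (0,2)
Step 3: ant0:(0,2)->W->(0,1) | ant1:(0,2)->W->(0,1)
  grid max=5 at (0,1)

(0,1) (0,1)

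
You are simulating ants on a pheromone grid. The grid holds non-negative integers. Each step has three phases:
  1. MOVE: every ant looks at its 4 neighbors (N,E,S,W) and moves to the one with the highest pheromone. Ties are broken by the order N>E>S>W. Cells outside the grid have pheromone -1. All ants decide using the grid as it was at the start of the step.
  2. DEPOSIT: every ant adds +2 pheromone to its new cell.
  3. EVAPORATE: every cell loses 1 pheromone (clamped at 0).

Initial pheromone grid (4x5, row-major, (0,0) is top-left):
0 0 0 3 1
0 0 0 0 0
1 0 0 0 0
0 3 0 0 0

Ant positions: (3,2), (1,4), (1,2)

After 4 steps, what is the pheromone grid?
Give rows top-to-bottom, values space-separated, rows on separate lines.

After step 1: ants at (3,1),(0,4),(0,2)
  0 0 1 2 2
  0 0 0 0 0
  0 0 0 0 0
  0 4 0 0 0
After step 2: ants at (2,1),(0,3),(0,3)
  0 0 0 5 1
  0 0 0 0 0
  0 1 0 0 0
  0 3 0 0 0
After step 3: ants at (3,1),(0,4),(0,4)
  0 0 0 4 4
  0 0 0 0 0
  0 0 0 0 0
  0 4 0 0 0
After step 4: ants at (2,1),(0,3),(0,3)
  0 0 0 7 3
  0 0 0 0 0
  0 1 0 0 0
  0 3 0 0 0

0 0 0 7 3
0 0 0 0 0
0 1 0 0 0
0 3 0 0 0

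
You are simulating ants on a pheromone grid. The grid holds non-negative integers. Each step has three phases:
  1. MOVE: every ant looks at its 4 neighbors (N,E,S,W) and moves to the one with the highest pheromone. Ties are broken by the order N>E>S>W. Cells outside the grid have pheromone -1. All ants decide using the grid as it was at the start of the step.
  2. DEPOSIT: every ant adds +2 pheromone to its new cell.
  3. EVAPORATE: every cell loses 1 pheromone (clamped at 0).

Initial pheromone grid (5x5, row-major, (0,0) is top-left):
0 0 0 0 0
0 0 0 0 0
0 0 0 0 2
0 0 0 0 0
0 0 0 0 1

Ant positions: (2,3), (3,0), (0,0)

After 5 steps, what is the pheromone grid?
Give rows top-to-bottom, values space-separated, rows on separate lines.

After step 1: ants at (2,4),(2,0),(0,1)
  0 1 0 0 0
  0 0 0 0 0
  1 0 0 0 3
  0 0 0 0 0
  0 0 0 0 0
After step 2: ants at (1,4),(1,0),(0,2)
  0 0 1 0 0
  1 0 0 0 1
  0 0 0 0 2
  0 0 0 0 0
  0 0 0 0 0
After step 3: ants at (2,4),(0,0),(0,3)
  1 0 0 1 0
  0 0 0 0 0
  0 0 0 0 3
  0 0 0 0 0
  0 0 0 0 0
After step 4: ants at (1,4),(0,1),(0,4)
  0 1 0 0 1
  0 0 0 0 1
  0 0 0 0 2
  0 0 0 0 0
  0 0 0 0 0
After step 5: ants at (2,4),(0,2),(1,4)
  0 0 1 0 0
  0 0 0 0 2
  0 0 0 0 3
  0 0 0 0 0
  0 0 0 0 0

0 0 1 0 0
0 0 0 0 2
0 0 0 0 3
0 0 0 0 0
0 0 0 0 0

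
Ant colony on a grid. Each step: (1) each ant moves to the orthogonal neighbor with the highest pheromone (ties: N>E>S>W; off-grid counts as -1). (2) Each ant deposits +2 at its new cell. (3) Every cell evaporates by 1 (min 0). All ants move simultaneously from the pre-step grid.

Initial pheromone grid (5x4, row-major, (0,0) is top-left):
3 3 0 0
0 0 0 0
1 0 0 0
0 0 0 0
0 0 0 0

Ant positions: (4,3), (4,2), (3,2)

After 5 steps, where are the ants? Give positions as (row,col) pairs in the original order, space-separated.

Step 1: ant0:(4,3)->N->(3,3) | ant1:(4,2)->N->(3,2) | ant2:(3,2)->N->(2,2)
  grid max=2 at (0,0)
Step 2: ant0:(3,3)->W->(3,2) | ant1:(3,2)->N->(2,2) | ant2:(2,2)->S->(3,2)
  grid max=4 at (3,2)
Step 3: ant0:(3,2)->N->(2,2) | ant1:(2,2)->S->(3,2) | ant2:(3,2)->N->(2,2)
  grid max=5 at (2,2)
Step 4: ant0:(2,2)->S->(3,2) | ant1:(3,2)->N->(2,2) | ant2:(2,2)->S->(3,2)
  grid max=8 at (3,2)
Step 5: ant0:(3,2)->N->(2,2) | ant1:(2,2)->S->(3,2) | ant2:(3,2)->N->(2,2)
  grid max=9 at (2,2)

(2,2) (3,2) (2,2)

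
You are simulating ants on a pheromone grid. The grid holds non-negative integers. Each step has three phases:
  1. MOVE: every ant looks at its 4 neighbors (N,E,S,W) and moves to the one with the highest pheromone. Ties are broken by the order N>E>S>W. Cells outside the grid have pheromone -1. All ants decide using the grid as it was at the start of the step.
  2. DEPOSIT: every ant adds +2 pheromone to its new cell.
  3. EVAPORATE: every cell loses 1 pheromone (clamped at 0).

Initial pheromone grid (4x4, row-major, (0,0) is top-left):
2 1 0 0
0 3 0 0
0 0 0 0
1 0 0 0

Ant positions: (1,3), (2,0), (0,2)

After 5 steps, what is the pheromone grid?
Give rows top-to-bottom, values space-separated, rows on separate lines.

After step 1: ants at (0,3),(3,0),(0,1)
  1 2 0 1
  0 2 0 0
  0 0 0 0
  2 0 0 0
After step 2: ants at (1,3),(2,0),(1,1)
  0 1 0 0
  0 3 0 1
  1 0 0 0
  1 0 0 0
After step 3: ants at (0,3),(3,0),(0,1)
  0 2 0 1
  0 2 0 0
  0 0 0 0
  2 0 0 0
After step 4: ants at (1,3),(2,0),(1,1)
  0 1 0 0
  0 3 0 1
  1 0 0 0
  1 0 0 0
After step 5: ants at (0,3),(3,0),(0,1)
  0 2 0 1
  0 2 0 0
  0 0 0 0
  2 0 0 0

0 2 0 1
0 2 0 0
0 0 0 0
2 0 0 0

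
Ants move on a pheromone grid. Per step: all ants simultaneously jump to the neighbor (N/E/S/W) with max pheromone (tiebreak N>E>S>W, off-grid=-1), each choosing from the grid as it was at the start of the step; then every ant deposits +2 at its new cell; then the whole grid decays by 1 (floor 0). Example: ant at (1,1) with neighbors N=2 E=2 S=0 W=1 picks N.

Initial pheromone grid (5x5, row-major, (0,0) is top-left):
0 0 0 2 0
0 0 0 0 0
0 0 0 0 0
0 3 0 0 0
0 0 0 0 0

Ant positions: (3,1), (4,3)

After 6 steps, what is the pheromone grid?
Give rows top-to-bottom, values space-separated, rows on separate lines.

After step 1: ants at (2,1),(3,3)
  0 0 0 1 0
  0 0 0 0 0
  0 1 0 0 0
  0 2 0 1 0
  0 0 0 0 0
After step 2: ants at (3,1),(2,3)
  0 0 0 0 0
  0 0 0 0 0
  0 0 0 1 0
  0 3 0 0 0
  0 0 0 0 0
After step 3: ants at (2,1),(1,3)
  0 0 0 0 0
  0 0 0 1 0
  0 1 0 0 0
  0 2 0 0 0
  0 0 0 0 0
After step 4: ants at (3,1),(0,3)
  0 0 0 1 0
  0 0 0 0 0
  0 0 0 0 0
  0 3 0 0 0
  0 0 0 0 0
After step 5: ants at (2,1),(0,4)
  0 0 0 0 1
  0 0 0 0 0
  0 1 0 0 0
  0 2 0 0 0
  0 0 0 0 0
After step 6: ants at (3,1),(1,4)
  0 0 0 0 0
  0 0 0 0 1
  0 0 0 0 0
  0 3 0 0 0
  0 0 0 0 0

0 0 0 0 0
0 0 0 0 1
0 0 0 0 0
0 3 0 0 0
0 0 0 0 0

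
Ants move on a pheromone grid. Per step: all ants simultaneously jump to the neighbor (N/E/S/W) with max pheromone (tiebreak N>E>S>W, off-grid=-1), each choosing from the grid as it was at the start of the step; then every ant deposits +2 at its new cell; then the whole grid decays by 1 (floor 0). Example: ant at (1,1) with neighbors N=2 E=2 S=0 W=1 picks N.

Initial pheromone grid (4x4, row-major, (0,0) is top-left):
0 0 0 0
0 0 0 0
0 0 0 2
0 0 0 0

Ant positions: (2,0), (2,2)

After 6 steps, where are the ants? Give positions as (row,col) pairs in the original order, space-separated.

Step 1: ant0:(2,0)->N->(1,0) | ant1:(2,2)->E->(2,3)
  grid max=3 at (2,3)
Step 2: ant0:(1,0)->N->(0,0) | ant1:(2,3)->N->(1,3)
  grid max=2 at (2,3)
Step 3: ant0:(0,0)->E->(0,1) | ant1:(1,3)->S->(2,3)
  grid max=3 at (2,3)
Step 4: ant0:(0,1)->E->(0,2) | ant1:(2,3)->N->(1,3)
  grid max=2 at (2,3)
Step 5: ant0:(0,2)->E->(0,3) | ant1:(1,3)->S->(2,3)
  grid max=3 at (2,3)
Step 6: ant0:(0,3)->S->(1,3) | ant1:(2,3)->N->(1,3)
  grid max=3 at (1,3)

(1,3) (1,3)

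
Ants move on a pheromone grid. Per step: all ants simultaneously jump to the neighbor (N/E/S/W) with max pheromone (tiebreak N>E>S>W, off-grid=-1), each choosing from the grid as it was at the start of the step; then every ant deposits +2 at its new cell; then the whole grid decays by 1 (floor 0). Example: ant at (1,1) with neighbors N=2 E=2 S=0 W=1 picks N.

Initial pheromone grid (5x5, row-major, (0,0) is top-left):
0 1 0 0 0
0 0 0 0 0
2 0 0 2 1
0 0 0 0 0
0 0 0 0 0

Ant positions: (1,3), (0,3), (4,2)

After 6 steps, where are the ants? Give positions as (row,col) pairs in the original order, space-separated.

Step 1: ant0:(1,3)->S->(2,3) | ant1:(0,3)->E->(0,4) | ant2:(4,2)->N->(3,2)
  grid max=3 at (2,3)
Step 2: ant0:(2,3)->N->(1,3) | ant1:(0,4)->S->(1,4) | ant2:(3,2)->N->(2,2)
  grid max=2 at (2,3)
Step 3: ant0:(1,3)->S->(2,3) | ant1:(1,4)->W->(1,3) | ant2:(2,2)->E->(2,3)
  grid max=5 at (2,3)
Step 4: ant0:(2,3)->N->(1,3) | ant1:(1,3)->S->(2,3) | ant2:(2,3)->N->(1,3)
  grid max=6 at (2,3)
Step 5: ant0:(1,3)->S->(2,3) | ant1:(2,3)->N->(1,3) | ant2:(1,3)->S->(2,3)
  grid max=9 at (2,3)
Step 6: ant0:(2,3)->N->(1,3) | ant1:(1,3)->S->(2,3) | ant2:(2,3)->N->(1,3)
  grid max=10 at (2,3)

(1,3) (2,3) (1,3)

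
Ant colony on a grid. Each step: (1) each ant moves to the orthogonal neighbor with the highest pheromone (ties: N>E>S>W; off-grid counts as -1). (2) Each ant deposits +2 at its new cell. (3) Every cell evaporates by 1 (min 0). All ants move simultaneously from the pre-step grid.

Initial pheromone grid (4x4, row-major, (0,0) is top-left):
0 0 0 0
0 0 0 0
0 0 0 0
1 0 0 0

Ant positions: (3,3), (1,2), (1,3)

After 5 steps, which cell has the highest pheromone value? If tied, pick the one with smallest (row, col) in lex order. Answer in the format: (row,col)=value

Answer: (0,3)=9

Derivation:
Step 1: ant0:(3,3)->N->(2,3) | ant1:(1,2)->N->(0,2) | ant2:(1,3)->N->(0,3)
  grid max=1 at (0,2)
Step 2: ant0:(2,3)->N->(1,3) | ant1:(0,2)->E->(0,3) | ant2:(0,3)->W->(0,2)
  grid max=2 at (0,2)
Step 3: ant0:(1,3)->N->(0,3) | ant1:(0,3)->W->(0,2) | ant2:(0,2)->E->(0,3)
  grid max=5 at (0,3)
Step 4: ant0:(0,3)->W->(0,2) | ant1:(0,2)->E->(0,3) | ant2:(0,3)->W->(0,2)
  grid max=6 at (0,2)
Step 5: ant0:(0,2)->E->(0,3) | ant1:(0,3)->W->(0,2) | ant2:(0,2)->E->(0,3)
  grid max=9 at (0,3)
Final grid:
  0 0 7 9
  0 0 0 0
  0 0 0 0
  0 0 0 0
Max pheromone 9 at (0,3)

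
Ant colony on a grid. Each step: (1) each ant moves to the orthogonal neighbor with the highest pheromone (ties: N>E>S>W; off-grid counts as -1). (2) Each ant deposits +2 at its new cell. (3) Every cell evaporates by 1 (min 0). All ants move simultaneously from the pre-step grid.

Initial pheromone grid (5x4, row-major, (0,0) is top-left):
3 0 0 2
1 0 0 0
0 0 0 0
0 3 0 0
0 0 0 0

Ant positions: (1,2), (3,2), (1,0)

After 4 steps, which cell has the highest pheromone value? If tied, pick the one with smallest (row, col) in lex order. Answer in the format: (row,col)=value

Step 1: ant0:(1,2)->N->(0,2) | ant1:(3,2)->W->(3,1) | ant2:(1,0)->N->(0,0)
  grid max=4 at (0,0)
Step 2: ant0:(0,2)->E->(0,3) | ant1:(3,1)->N->(2,1) | ant2:(0,0)->E->(0,1)
  grid max=3 at (0,0)
Step 3: ant0:(0,3)->S->(1,3) | ant1:(2,1)->S->(3,1) | ant2:(0,1)->W->(0,0)
  grid max=4 at (0,0)
Step 4: ant0:(1,3)->N->(0,3) | ant1:(3,1)->N->(2,1) | ant2:(0,0)->E->(0,1)
  grid max=3 at (0,0)
Final grid:
  3 1 0 2
  0 0 0 0
  0 1 0 0
  0 3 0 0
  0 0 0 0
Max pheromone 3 at (0,0)

Answer: (0,0)=3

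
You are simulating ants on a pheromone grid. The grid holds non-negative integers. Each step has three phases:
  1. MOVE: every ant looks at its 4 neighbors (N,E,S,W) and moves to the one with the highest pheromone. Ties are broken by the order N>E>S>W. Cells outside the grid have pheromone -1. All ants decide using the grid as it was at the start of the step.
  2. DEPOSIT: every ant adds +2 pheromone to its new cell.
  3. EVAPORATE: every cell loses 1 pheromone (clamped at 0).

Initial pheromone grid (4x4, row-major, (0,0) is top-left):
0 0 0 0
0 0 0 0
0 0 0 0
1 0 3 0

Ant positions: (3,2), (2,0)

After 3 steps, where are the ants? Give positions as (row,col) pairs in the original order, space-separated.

Step 1: ant0:(3,2)->N->(2,2) | ant1:(2,0)->S->(3,0)
  grid max=2 at (3,0)
Step 2: ant0:(2,2)->S->(3,2) | ant1:(3,0)->N->(2,0)
  grid max=3 at (3,2)
Step 3: ant0:(3,2)->N->(2,2) | ant1:(2,0)->S->(3,0)
  grid max=2 at (3,0)

(2,2) (3,0)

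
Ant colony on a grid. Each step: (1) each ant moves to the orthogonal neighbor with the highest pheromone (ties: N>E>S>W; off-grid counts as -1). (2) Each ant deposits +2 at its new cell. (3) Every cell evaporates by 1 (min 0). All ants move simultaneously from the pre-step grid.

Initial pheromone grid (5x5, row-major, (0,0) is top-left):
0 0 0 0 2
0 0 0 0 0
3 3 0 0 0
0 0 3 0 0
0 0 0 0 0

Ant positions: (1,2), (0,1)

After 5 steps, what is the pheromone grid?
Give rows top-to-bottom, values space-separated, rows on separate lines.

After step 1: ants at (0,2),(0,2)
  0 0 3 0 1
  0 0 0 0 0
  2 2 0 0 0
  0 0 2 0 0
  0 0 0 0 0
After step 2: ants at (0,3),(0,3)
  0 0 2 3 0
  0 0 0 0 0
  1 1 0 0 0
  0 0 1 0 0
  0 0 0 0 0
After step 3: ants at (0,2),(0,2)
  0 0 5 2 0
  0 0 0 0 0
  0 0 0 0 0
  0 0 0 0 0
  0 0 0 0 0
After step 4: ants at (0,3),(0,3)
  0 0 4 5 0
  0 0 0 0 0
  0 0 0 0 0
  0 0 0 0 0
  0 0 0 0 0
After step 5: ants at (0,2),(0,2)
  0 0 7 4 0
  0 0 0 0 0
  0 0 0 0 0
  0 0 0 0 0
  0 0 0 0 0

0 0 7 4 0
0 0 0 0 0
0 0 0 0 0
0 0 0 0 0
0 0 0 0 0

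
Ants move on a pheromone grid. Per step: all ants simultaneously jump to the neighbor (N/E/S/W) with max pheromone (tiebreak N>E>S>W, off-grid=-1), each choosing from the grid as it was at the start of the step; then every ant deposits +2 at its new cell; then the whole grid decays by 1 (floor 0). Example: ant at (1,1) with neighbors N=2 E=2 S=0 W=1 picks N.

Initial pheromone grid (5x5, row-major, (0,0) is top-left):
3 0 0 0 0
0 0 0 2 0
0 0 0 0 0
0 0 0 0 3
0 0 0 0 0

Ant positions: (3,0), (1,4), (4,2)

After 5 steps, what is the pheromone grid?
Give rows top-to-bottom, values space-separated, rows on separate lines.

After step 1: ants at (2,0),(1,3),(3,2)
  2 0 0 0 0
  0 0 0 3 0
  1 0 0 0 0
  0 0 1 0 2
  0 0 0 0 0
After step 2: ants at (1,0),(0,3),(2,2)
  1 0 0 1 0
  1 0 0 2 0
  0 0 1 0 0
  0 0 0 0 1
  0 0 0 0 0
After step 3: ants at (0,0),(1,3),(1,2)
  2 0 0 0 0
  0 0 1 3 0
  0 0 0 0 0
  0 0 0 0 0
  0 0 0 0 0
After step 4: ants at (0,1),(1,2),(1,3)
  1 1 0 0 0
  0 0 2 4 0
  0 0 0 0 0
  0 0 0 0 0
  0 0 0 0 0
After step 5: ants at (0,0),(1,3),(1,2)
  2 0 0 0 0
  0 0 3 5 0
  0 0 0 0 0
  0 0 0 0 0
  0 0 0 0 0

2 0 0 0 0
0 0 3 5 0
0 0 0 0 0
0 0 0 0 0
0 0 0 0 0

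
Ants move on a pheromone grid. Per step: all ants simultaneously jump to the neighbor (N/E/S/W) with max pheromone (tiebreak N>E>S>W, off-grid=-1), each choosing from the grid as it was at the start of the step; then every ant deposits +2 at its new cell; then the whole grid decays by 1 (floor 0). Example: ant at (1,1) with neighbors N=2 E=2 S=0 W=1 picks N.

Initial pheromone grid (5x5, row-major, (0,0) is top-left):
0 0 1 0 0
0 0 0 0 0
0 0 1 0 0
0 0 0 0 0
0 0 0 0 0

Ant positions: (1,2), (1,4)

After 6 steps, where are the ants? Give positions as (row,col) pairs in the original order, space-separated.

Step 1: ant0:(1,2)->N->(0,2) | ant1:(1,4)->N->(0,4)
  grid max=2 at (0,2)
Step 2: ant0:(0,2)->E->(0,3) | ant1:(0,4)->S->(1,4)
  grid max=1 at (0,2)
Step 3: ant0:(0,3)->W->(0,2) | ant1:(1,4)->N->(0,4)
  grid max=2 at (0,2)
Step 4: ant0:(0,2)->E->(0,3) | ant1:(0,4)->S->(1,4)
  grid max=1 at (0,2)
Step 5: ant0:(0,3)->W->(0,2) | ant1:(1,4)->N->(0,4)
  grid max=2 at (0,2)
Step 6: ant0:(0,2)->E->(0,3) | ant1:(0,4)->S->(1,4)
  grid max=1 at (0,2)

(0,3) (1,4)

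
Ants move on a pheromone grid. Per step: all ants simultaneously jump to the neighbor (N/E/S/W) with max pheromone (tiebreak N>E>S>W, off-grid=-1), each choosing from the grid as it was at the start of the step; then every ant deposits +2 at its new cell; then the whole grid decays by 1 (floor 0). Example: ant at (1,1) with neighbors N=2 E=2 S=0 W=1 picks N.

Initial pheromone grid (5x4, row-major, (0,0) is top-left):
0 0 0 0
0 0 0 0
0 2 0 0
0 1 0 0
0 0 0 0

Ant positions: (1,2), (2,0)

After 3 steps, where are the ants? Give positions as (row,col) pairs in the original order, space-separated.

Step 1: ant0:(1,2)->N->(0,2) | ant1:(2,0)->E->(2,1)
  grid max=3 at (2,1)
Step 2: ant0:(0,2)->E->(0,3) | ant1:(2,1)->N->(1,1)
  grid max=2 at (2,1)
Step 3: ant0:(0,3)->S->(1,3) | ant1:(1,1)->S->(2,1)
  grid max=3 at (2,1)

(1,3) (2,1)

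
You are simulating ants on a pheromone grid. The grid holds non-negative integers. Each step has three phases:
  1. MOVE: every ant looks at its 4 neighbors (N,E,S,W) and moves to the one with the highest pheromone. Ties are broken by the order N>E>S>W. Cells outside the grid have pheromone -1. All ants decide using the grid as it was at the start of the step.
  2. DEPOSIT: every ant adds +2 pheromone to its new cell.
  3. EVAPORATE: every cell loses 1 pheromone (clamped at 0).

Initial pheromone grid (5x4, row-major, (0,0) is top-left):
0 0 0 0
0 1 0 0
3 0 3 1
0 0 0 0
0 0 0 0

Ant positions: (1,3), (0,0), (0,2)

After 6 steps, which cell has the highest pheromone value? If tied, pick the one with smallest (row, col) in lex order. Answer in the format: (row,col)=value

Step 1: ant0:(1,3)->S->(2,3) | ant1:(0,0)->E->(0,1) | ant2:(0,2)->E->(0,3)
  grid max=2 at (2,0)
Step 2: ant0:(2,3)->W->(2,2) | ant1:(0,1)->E->(0,2) | ant2:(0,3)->S->(1,3)
  grid max=3 at (2,2)
Step 3: ant0:(2,2)->E->(2,3) | ant1:(0,2)->E->(0,3) | ant2:(1,3)->S->(2,3)
  grid max=4 at (2,3)
Step 4: ant0:(2,3)->W->(2,2) | ant1:(0,3)->S->(1,3) | ant2:(2,3)->W->(2,2)
  grid max=5 at (2,2)
Step 5: ant0:(2,2)->E->(2,3) | ant1:(1,3)->S->(2,3) | ant2:(2,2)->E->(2,3)
  grid max=8 at (2,3)
Step 6: ant0:(2,3)->W->(2,2) | ant1:(2,3)->W->(2,2) | ant2:(2,3)->W->(2,2)
  grid max=9 at (2,2)
Final grid:
  0 0 0 0
  0 0 0 0
  0 0 9 7
  0 0 0 0
  0 0 0 0
Max pheromone 9 at (2,2)

Answer: (2,2)=9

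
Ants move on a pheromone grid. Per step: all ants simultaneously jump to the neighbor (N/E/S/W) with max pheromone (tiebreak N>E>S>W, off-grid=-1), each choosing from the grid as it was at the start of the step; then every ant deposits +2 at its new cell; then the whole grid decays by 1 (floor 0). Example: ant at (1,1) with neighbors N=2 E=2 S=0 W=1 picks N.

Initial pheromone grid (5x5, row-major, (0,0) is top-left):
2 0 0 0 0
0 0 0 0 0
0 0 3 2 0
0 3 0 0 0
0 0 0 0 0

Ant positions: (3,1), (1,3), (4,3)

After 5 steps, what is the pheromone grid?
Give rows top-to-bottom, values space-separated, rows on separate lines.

After step 1: ants at (2,1),(2,3),(3,3)
  1 0 0 0 0
  0 0 0 0 0
  0 1 2 3 0
  0 2 0 1 0
  0 0 0 0 0
After step 2: ants at (2,2),(2,2),(2,3)
  0 0 0 0 0
  0 0 0 0 0
  0 0 5 4 0
  0 1 0 0 0
  0 0 0 0 0
After step 3: ants at (2,3),(2,3),(2,2)
  0 0 0 0 0
  0 0 0 0 0
  0 0 6 7 0
  0 0 0 0 0
  0 0 0 0 0
After step 4: ants at (2,2),(2,2),(2,3)
  0 0 0 0 0
  0 0 0 0 0
  0 0 9 8 0
  0 0 0 0 0
  0 0 0 0 0
After step 5: ants at (2,3),(2,3),(2,2)
  0 0 0 0 0
  0 0 0 0 0
  0 0 10 11 0
  0 0 0 0 0
  0 0 0 0 0

0 0 0 0 0
0 0 0 0 0
0 0 10 11 0
0 0 0 0 0
0 0 0 0 0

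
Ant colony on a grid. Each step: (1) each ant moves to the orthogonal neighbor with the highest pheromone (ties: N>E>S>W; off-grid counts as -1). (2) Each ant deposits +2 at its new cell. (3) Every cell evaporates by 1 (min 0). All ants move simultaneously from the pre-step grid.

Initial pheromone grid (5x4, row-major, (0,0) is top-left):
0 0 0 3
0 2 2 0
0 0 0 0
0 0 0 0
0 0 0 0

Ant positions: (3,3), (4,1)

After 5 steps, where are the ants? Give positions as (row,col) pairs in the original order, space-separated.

Step 1: ant0:(3,3)->N->(2,3) | ant1:(4,1)->N->(3,1)
  grid max=2 at (0,3)
Step 2: ant0:(2,3)->N->(1,3) | ant1:(3,1)->N->(2,1)
  grid max=1 at (0,3)
Step 3: ant0:(1,3)->N->(0,3) | ant1:(2,1)->N->(1,1)
  grid max=2 at (0,3)
Step 4: ant0:(0,3)->S->(1,3) | ant1:(1,1)->N->(0,1)
  grid max=1 at (0,1)
Step 5: ant0:(1,3)->N->(0,3) | ant1:(0,1)->E->(0,2)
  grid max=2 at (0,3)

(0,3) (0,2)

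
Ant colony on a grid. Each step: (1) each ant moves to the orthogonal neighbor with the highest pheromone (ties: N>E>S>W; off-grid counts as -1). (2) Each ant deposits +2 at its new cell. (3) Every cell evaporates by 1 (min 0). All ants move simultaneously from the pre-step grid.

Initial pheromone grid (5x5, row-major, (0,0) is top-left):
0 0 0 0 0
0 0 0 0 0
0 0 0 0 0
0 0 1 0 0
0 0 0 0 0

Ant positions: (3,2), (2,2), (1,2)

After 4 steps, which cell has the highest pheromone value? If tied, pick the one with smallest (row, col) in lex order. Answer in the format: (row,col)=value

Answer: (3,2)=5

Derivation:
Step 1: ant0:(3,2)->N->(2,2) | ant1:(2,2)->S->(3,2) | ant2:(1,2)->N->(0,2)
  grid max=2 at (3,2)
Step 2: ant0:(2,2)->S->(3,2) | ant1:(3,2)->N->(2,2) | ant2:(0,2)->E->(0,3)
  grid max=3 at (3,2)
Step 3: ant0:(3,2)->N->(2,2) | ant1:(2,2)->S->(3,2) | ant2:(0,3)->E->(0,4)
  grid max=4 at (3,2)
Step 4: ant0:(2,2)->S->(3,2) | ant1:(3,2)->N->(2,2) | ant2:(0,4)->S->(1,4)
  grid max=5 at (3,2)
Final grid:
  0 0 0 0 0
  0 0 0 0 1
  0 0 4 0 0
  0 0 5 0 0
  0 0 0 0 0
Max pheromone 5 at (3,2)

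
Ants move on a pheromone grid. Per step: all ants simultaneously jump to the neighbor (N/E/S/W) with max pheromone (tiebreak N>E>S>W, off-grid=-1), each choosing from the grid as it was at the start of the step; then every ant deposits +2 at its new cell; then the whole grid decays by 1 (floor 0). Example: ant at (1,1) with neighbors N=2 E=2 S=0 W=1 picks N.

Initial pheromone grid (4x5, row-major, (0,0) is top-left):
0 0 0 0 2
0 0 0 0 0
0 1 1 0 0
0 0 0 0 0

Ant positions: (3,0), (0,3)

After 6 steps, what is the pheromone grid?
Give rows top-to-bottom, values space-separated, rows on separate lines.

After step 1: ants at (2,0),(0,4)
  0 0 0 0 3
  0 0 0 0 0
  1 0 0 0 0
  0 0 0 0 0
After step 2: ants at (1,0),(1,4)
  0 0 0 0 2
  1 0 0 0 1
  0 0 0 0 0
  0 0 0 0 0
After step 3: ants at (0,0),(0,4)
  1 0 0 0 3
  0 0 0 0 0
  0 0 0 0 0
  0 0 0 0 0
After step 4: ants at (0,1),(1,4)
  0 1 0 0 2
  0 0 0 0 1
  0 0 0 0 0
  0 0 0 0 0
After step 5: ants at (0,2),(0,4)
  0 0 1 0 3
  0 0 0 0 0
  0 0 0 0 0
  0 0 0 0 0
After step 6: ants at (0,3),(1,4)
  0 0 0 1 2
  0 0 0 0 1
  0 0 0 0 0
  0 0 0 0 0

0 0 0 1 2
0 0 0 0 1
0 0 0 0 0
0 0 0 0 0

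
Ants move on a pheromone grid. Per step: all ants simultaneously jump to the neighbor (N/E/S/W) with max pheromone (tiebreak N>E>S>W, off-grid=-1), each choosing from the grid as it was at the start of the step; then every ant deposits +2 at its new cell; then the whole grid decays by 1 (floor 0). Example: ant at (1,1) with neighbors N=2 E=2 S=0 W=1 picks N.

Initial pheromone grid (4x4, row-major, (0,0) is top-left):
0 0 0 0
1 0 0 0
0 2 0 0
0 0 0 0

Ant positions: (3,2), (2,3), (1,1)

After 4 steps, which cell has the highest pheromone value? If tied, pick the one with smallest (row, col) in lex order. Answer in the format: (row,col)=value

Step 1: ant0:(3,2)->N->(2,2) | ant1:(2,3)->N->(1,3) | ant2:(1,1)->S->(2,1)
  grid max=3 at (2,1)
Step 2: ant0:(2,2)->W->(2,1) | ant1:(1,3)->N->(0,3) | ant2:(2,1)->E->(2,2)
  grid max=4 at (2,1)
Step 3: ant0:(2,1)->E->(2,2) | ant1:(0,3)->S->(1,3) | ant2:(2,2)->W->(2,1)
  grid max=5 at (2,1)
Step 4: ant0:(2,2)->W->(2,1) | ant1:(1,3)->N->(0,3) | ant2:(2,1)->E->(2,2)
  grid max=6 at (2,1)
Final grid:
  0 0 0 1
  0 0 0 0
  0 6 4 0
  0 0 0 0
Max pheromone 6 at (2,1)

Answer: (2,1)=6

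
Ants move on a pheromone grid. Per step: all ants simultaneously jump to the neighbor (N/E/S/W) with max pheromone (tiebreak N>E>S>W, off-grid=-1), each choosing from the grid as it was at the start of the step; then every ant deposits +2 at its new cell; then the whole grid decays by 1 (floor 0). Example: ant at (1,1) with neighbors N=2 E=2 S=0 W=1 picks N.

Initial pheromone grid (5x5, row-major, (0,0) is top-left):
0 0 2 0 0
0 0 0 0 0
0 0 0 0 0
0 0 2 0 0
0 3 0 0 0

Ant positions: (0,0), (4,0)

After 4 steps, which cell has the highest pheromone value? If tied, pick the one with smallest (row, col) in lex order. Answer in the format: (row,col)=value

Answer: (4,1)=3

Derivation:
Step 1: ant0:(0,0)->E->(0,1) | ant1:(4,0)->E->(4,1)
  grid max=4 at (4,1)
Step 2: ant0:(0,1)->E->(0,2) | ant1:(4,1)->N->(3,1)
  grid max=3 at (4,1)
Step 3: ant0:(0,2)->E->(0,3) | ant1:(3,1)->S->(4,1)
  grid max=4 at (4,1)
Step 4: ant0:(0,3)->W->(0,2) | ant1:(4,1)->N->(3,1)
  grid max=3 at (4,1)
Final grid:
  0 0 2 0 0
  0 0 0 0 0
  0 0 0 0 0
  0 1 0 0 0
  0 3 0 0 0
Max pheromone 3 at (4,1)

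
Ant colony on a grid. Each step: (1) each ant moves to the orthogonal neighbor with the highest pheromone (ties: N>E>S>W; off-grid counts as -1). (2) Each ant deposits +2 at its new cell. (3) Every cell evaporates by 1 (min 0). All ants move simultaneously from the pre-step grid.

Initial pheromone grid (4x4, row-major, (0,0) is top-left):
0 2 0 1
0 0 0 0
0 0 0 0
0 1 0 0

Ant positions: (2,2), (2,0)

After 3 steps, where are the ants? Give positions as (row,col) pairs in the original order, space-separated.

Step 1: ant0:(2,2)->N->(1,2) | ant1:(2,0)->N->(1,0)
  grid max=1 at (0,1)
Step 2: ant0:(1,2)->N->(0,2) | ant1:(1,0)->N->(0,0)
  grid max=1 at (0,0)
Step 3: ant0:(0,2)->E->(0,3) | ant1:(0,0)->E->(0,1)
  grid max=1 at (0,1)

(0,3) (0,1)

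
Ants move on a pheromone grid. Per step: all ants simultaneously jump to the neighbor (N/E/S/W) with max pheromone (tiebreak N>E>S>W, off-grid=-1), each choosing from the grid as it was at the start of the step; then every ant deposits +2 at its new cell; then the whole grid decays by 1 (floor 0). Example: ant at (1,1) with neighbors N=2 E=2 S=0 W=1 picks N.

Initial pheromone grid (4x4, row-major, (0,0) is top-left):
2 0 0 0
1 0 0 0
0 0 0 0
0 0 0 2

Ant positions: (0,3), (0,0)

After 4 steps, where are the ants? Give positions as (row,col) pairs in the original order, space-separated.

Step 1: ant0:(0,3)->S->(1,3) | ant1:(0,0)->S->(1,0)
  grid max=2 at (1,0)
Step 2: ant0:(1,3)->N->(0,3) | ant1:(1,0)->N->(0,0)
  grid max=2 at (0,0)
Step 3: ant0:(0,3)->S->(1,3) | ant1:(0,0)->S->(1,0)
  grid max=2 at (1,0)
Step 4: ant0:(1,3)->N->(0,3) | ant1:(1,0)->N->(0,0)
  grid max=2 at (0,0)

(0,3) (0,0)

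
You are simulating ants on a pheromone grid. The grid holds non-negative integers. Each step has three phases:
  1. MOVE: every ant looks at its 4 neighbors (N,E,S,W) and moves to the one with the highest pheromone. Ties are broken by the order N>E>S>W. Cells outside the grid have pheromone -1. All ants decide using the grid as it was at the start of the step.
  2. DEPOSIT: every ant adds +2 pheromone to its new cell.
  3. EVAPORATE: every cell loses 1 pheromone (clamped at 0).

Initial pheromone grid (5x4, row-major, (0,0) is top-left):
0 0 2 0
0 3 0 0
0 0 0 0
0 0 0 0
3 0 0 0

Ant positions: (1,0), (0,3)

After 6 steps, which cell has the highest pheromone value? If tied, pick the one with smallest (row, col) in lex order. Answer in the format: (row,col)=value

Step 1: ant0:(1,0)->E->(1,1) | ant1:(0,3)->W->(0,2)
  grid max=4 at (1,1)
Step 2: ant0:(1,1)->N->(0,1) | ant1:(0,2)->E->(0,3)
  grid max=3 at (1,1)
Step 3: ant0:(0,1)->S->(1,1) | ant1:(0,3)->W->(0,2)
  grid max=4 at (1,1)
Step 4: ant0:(1,1)->N->(0,1) | ant1:(0,2)->E->(0,3)
  grid max=3 at (1,1)
Step 5: ant0:(0,1)->S->(1,1) | ant1:(0,3)->W->(0,2)
  grid max=4 at (1,1)
Step 6: ant0:(1,1)->N->(0,1) | ant1:(0,2)->E->(0,3)
  grid max=3 at (1,1)
Final grid:
  0 1 2 1
  0 3 0 0
  0 0 0 0
  0 0 0 0
  0 0 0 0
Max pheromone 3 at (1,1)

Answer: (1,1)=3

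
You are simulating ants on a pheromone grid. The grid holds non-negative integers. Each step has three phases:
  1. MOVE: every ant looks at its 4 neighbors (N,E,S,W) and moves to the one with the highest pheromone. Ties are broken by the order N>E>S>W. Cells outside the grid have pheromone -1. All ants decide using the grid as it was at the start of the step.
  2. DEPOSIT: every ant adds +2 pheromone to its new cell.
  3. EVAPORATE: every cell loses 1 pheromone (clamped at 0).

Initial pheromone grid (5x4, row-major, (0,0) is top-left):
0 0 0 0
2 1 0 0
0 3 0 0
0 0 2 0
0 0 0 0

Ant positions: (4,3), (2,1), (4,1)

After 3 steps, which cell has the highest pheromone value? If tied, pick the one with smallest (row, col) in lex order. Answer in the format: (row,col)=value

Answer: (1,1)=4

Derivation:
Step 1: ant0:(4,3)->N->(3,3) | ant1:(2,1)->N->(1,1) | ant2:(4,1)->N->(3,1)
  grid max=2 at (1,1)
Step 2: ant0:(3,3)->W->(3,2) | ant1:(1,1)->S->(2,1) | ant2:(3,1)->N->(2,1)
  grid max=5 at (2,1)
Step 3: ant0:(3,2)->N->(2,2) | ant1:(2,1)->N->(1,1) | ant2:(2,1)->N->(1,1)
  grid max=4 at (1,1)
Final grid:
  0 0 0 0
  0 4 0 0
  0 4 1 0
  0 0 1 0
  0 0 0 0
Max pheromone 4 at (1,1)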